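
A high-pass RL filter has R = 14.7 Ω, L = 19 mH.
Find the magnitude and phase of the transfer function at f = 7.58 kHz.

Step 1 — Angular frequency: ω = 2π·7580 = 4.763e+04 rad/s.
Step 2 — Transfer function: H(jω) = jωL/(R + jωL).
Step 3 — Numerator jωL = j·904.9; denominator R + jωL = 14.7 + j904.9.
Step 4 — H = 0.9997 + j0.01624.
Step 5 — Magnitude: |H| = 0.9999 (-0.0 dB); phase: φ = 0.9°.

|H| = 0.9999 (-0.0 dB), φ = 0.9°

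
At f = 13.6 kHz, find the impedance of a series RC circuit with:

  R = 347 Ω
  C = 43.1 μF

Step 1 — Angular frequency: ω = 2π·f = 2π·1.36e+04 = 8.545e+04 rad/s.
Step 2 — Component impedances:
  R: Z = R = 347 Ω
  C: Z = 1/(jωC) = -j/(ω·C) = 0 - j0.2715 Ω
Step 3 — Series combination: Z_total = R + C = 347 - j0.2715 Ω = 347∠-0.0° Ω.

Z = 347 - j0.2715 Ω = 347∠-0.0° Ω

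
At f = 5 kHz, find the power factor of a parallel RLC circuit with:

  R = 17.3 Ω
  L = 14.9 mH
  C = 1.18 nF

Step 1 — Angular frequency: ω = 2π·f = 2π·5000 = 3.142e+04 rad/s.
Step 2 — Component impedances:
  R: Z = R = 17.3 Ω
  L: Z = jωL = j·3.142e+04·0.0149 = 0 + j468.1 Ω
  C: Z = 1/(jωC) = -j/(ω·C) = 0 - j2.698e+04 Ω
Step 3 — Parallel combination: 1/Z_total = 1/R + 1/L + 1/C; Z_total = 17.28 + j0.6275 Ω = 17.29∠2.1° Ω.
Step 4 — Power factor: PF = cos(φ) = Re(Z)/|Z| = 17.277/17.289 = 0.9993.
Step 5 — Type: Im(Z) = 0.6275 ⇒ lagging (phase φ = 2.1°).

PF = 0.9993 (lagging, φ = 2.1°)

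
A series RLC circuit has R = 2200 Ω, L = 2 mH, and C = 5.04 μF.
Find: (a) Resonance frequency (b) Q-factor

Step 1 — Resonance condition Im(Z)=0 gives ω₀ = 1/√(LC).
Step 2 — ω₀ = 1/√(0.002·5.04e-06) = 9960 rad/s.
Step 3 — f₀ = ω₀/(2π) = 1585 Hz.
Step 4 — Series Q: Q = ω₀L/R = 9960·0.002/2200 = 0.009055.

(a) f₀ = 1585 Hz  (b) Q = 0.009055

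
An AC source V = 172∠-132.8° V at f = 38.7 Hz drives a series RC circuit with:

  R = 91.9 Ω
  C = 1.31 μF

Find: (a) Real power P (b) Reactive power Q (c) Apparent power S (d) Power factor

Step 1 — Angular frequency: ω = 2π·f = 2π·38.7 = 243.2 rad/s.
Step 2 — Component impedances:
  R: Z = R = 91.9 Ω
  C: Z = 1/(jωC) = -j/(ω·C) = 0 - j3139 Ω
Step 3 — Series combination: Z_total = R + C = 91.9 - j3139 Ω = 3141∠-88.3° Ω.
Step 4 — Source phasor: V = 172∠-132.8° V = -116.9 - j126.2 V.
Step 5 — Current: I = V / Z = 0.03908 - j0.03837 A = 0.05477∠-44.5° A.
Step 6 — Complex power: S = V·I* = 0.2756 - j9.416 VA.
Step 7 — Real power: P = Re(S) = 0.2756 W.
Step 8 — Reactive power: Q = Im(S) = -9.416 VAR.
Step 9 — Apparent power: |S| = 9.42 VA.
Step 10 — Power factor: PF = P/|S| = 0.02926 (leading).

(a) P = 0.2756 W  (b) Q = -9.416 VAR  (c) S = 9.42 VA  (d) PF = 0.02926 (leading)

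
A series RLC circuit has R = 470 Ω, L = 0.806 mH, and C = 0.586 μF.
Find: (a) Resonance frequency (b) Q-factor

Step 1 — Resonance condition Im(Z)=0 gives ω₀ = 1/√(LC).
Step 2 — ω₀ = 1/√(0.000806·5.86e-07) = 4.601e+04 rad/s.
Step 3 — f₀ = ω₀/(2π) = 7323 Hz.
Step 4 — Series Q: Q = ω₀L/R = 4.601e+04·0.000806/470 = 0.07891.

(a) f₀ = 7323 Hz  (b) Q = 0.07891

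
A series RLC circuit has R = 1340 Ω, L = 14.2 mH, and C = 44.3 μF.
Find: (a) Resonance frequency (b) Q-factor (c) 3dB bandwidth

Step 1 — Resonance: ω₀ = 1/√(LC) = 1/√(0.0142·4.43e-05) = 1261 rad/s.
Step 2 — f₀ = ω₀/(2π) = 200.7 Hz.
Step 3 — Series Q: Q = ω₀L/R = 1261·0.0142/1340 = 0.01336.
Step 4 — Bandwidth: Δω = ω₀/Q = 9.437e+04 rad/s; BW = Δω/(2π) = 1.502e+04 Hz.

(a) f₀ = 200.7 Hz  (b) Q = 0.01336  (c) BW = 1.502e+04 Hz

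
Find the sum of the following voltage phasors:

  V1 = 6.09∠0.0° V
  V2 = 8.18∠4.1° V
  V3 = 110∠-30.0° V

Step 1 — Convert each phasor to rectangular form:
  V1 = 6.09·(cos(0.0°) + j·sin(0.0°)) = 6.09 V
  V2 = 8.18·(cos(4.1°) + j·sin(4.1°)) = 8.159 + j0.5848 V
  V3 = 110·(cos(-30.0°) + j·sin(-30.0°)) = 95.26 - j55 V
Step 2 — Sum components: V_total = 109.5 - j54.42 V.
Step 3 — Convert to polar: |V_total| = 122.3 V, ∠V_total = -26.4°.

V_total = 122.3∠-26.4° V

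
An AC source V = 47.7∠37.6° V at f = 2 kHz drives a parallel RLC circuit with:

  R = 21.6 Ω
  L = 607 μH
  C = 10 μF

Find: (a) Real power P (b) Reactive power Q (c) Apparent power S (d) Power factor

Step 1 — Angular frequency: ω = 2π·f = 2π·2000 = 1.257e+04 rad/s.
Step 2 — Component impedances:
  R: Z = R = 21.6 Ω
  L: Z = jωL = j·1.257e+04·0.000607 = 0 + j7.628 Ω
  C: Z = 1/(jωC) = -j/(ω·C) = 0 - j7.958 Ω
Step 3 — Parallel combination: 1/Z_total = 1/R + 1/L + 1/C; Z_total = 21.31 + j2.502 Ω = 21.45∠6.7° Ω.
Step 4 — Source phasor: V = 47.7∠37.6° V = 37.79 + j29.1 V.
Step 5 — Current: I = V / Z = 1.908 + j1.142 A = 2.224∠30.9° A.
Step 6 — Complex power: S = V·I* = 105.3 + j12.37 VA.
Step 7 — Real power: P = Re(S) = 105.3 W.
Step 8 — Reactive power: Q = Im(S) = 12.37 VAR.
Step 9 — Apparent power: |S| = 106.1 VA.
Step 10 — Power factor: PF = P/|S| = 0.9932 (lagging).

(a) P = 105.3 W  (b) Q = 12.37 VAR  (c) S = 106.1 VA  (d) PF = 0.9932 (lagging)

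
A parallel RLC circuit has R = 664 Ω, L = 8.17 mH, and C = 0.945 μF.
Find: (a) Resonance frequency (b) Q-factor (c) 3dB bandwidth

Step 1 — Resonance: ω₀ = 1/√(LC) = 1/√(0.00817·9.45e-07) = 1.138e+04 rad/s.
Step 2 — f₀ = ω₀/(2π) = 1811 Hz.
Step 3 — Parallel Q: Q = R/(ω₀L) = 664/(1.138e+04·0.00817) = 7.141.
Step 4 — Bandwidth: Δω = ω₀/Q = 1594 rad/s; BW = Δω/(2π) = 253.6 Hz.

(a) f₀ = 1811 Hz  (b) Q = 7.141  (c) BW = 253.6 Hz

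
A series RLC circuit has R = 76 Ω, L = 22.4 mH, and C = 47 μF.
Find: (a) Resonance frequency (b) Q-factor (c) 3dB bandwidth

Step 1 — Resonance condition Im(Z)=0 gives ω₀ = 1/√(LC).
Step 2 — ω₀ = 1/√(0.0224·4.7e-05) = 974.6 rad/s.
Step 3 — f₀ = ω₀/(2π) = 155.1 Hz.
Step 4 — Series Q: Q = ω₀L/R = 974.6·0.0224/76 = 0.2873.
Step 5 — 3dB bandwidth: Δω = ω₀/Q = 3393 rad/s; BW = Δω/(2π) = 540 Hz.

(a) f₀ = 155.1 Hz  (b) Q = 0.2873  (c) BW = 540 Hz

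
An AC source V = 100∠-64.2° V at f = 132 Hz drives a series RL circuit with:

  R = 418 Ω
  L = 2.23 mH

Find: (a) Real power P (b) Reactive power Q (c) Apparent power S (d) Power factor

Step 1 — Angular frequency: ω = 2π·f = 2π·132 = 829.4 rad/s.
Step 2 — Component impedances:
  R: Z = R = 418 Ω
  L: Z = jωL = j·829.4·0.00223 = 0 + j1.85 Ω
Step 3 — Series combination: Z_total = R + L = 418 + j1.85 Ω = 418∠0.3° Ω.
Step 4 — Source phasor: V = 100∠-64.2° V = 43.52 - j90.03 V.
Step 5 — Current: I = V / Z = 0.1032 - j0.2158 A = 0.2392∠-64.5° A.
Step 6 — Complex power: S = V·I* = 23.92 + j0.1059 VA.
Step 7 — Real power: P = Re(S) = 23.92 W.
Step 8 — Reactive power: Q = Im(S) = 0.1059 VAR.
Step 9 — Apparent power: |S| = 23.92 VA.
Step 10 — Power factor: PF = P/|S| = 1 (lagging).

(a) P = 23.92 W  (b) Q = 0.1059 VAR  (c) S = 23.92 VA  (d) PF = 1 (lagging)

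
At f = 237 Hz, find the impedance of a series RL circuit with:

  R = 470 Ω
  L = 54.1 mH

Step 1 — Angular frequency: ω = 2π·f = 2π·237 = 1489 rad/s.
Step 2 — Component impedances:
  R: Z = R = 470 Ω
  L: Z = jωL = j·1489·0.0541 = 0 + j80.56 Ω
Step 3 — Series combination: Z_total = R + L = 470 + j80.56 Ω = 476.9∠9.7° Ω.

Z = 470 + j80.56 Ω = 476.9∠9.7° Ω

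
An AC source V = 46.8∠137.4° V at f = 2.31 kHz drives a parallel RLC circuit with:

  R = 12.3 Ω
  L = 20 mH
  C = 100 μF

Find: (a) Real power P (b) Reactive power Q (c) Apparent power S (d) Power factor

Step 1 — Angular frequency: ω = 2π·f = 2π·2310 = 1.451e+04 rad/s.
Step 2 — Component impedances:
  R: Z = R = 12.3 Ω
  L: Z = jωL = j·1.451e+04·0.02 = 0 + j290.3 Ω
  C: Z = 1/(jωC) = -j/(ω·C) = 0 - j0.689 Ω
Step 3 — Parallel combination: 1/Z_total = 1/R + 1/L + 1/C; Z_total = 0.03866 - j0.6885 Ω = 0.6895∠-86.8° Ω.
Step 4 — Source phasor: V = 46.8∠137.4° V = -34.45 + j31.68 V.
Step 5 — Current: I = V / Z = -48.67 - j47.31 A = 67.87∠-135.8° A.
Step 6 — Complex power: S = V·I* = 178.1 - j3171 VA.
Step 7 — Real power: P = Re(S) = 178.1 W.
Step 8 — Reactive power: Q = Im(S) = -3171 VAR.
Step 9 — Apparent power: |S| = 3176 VA.
Step 10 — Power factor: PF = P/|S| = 0.05606 (leading).

(a) P = 178.1 W  (b) Q = -3171 VAR  (c) S = 3176 VA  (d) PF = 0.05606 (leading)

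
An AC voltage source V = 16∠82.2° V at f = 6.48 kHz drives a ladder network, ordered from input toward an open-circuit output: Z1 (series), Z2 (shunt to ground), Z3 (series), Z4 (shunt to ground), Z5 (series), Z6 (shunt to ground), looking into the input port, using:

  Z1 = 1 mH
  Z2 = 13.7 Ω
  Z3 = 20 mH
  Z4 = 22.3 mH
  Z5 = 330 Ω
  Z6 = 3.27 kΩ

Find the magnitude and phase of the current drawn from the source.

Step 1 — Angular frequency: ω = 2π·f = 2π·6480 = 4.072e+04 rad/s.
Step 2 — Component impedances:
  Z1: Z = jωL = j·4.072e+04·0.001 = 0 + j40.72 Ω
  Z2: Z = R = 13.7 Ω
  Z3: Z = jωL = j·4.072e+04·0.02 = 0 + j814.3 Ω
  Z4: Z = jωL = j·4.072e+04·0.0223 = 0 + j907.9 Ω
  Z5: Z = R = 330 Ω
  Z6: Z = R = 3270 Ω
Step 3 — Ladder network (open output): work backward from the far end, alternating series and parallel combinations. Z_in = 13.68 + j40.83 Ω = 43.06∠71.5° Ω.
Step 4 — Source phasor: V = 16∠82.2° V = 2.171 + j15.85 V.
Step 5 — Ohm's law: I = V / Z_total = (2.171 + j15.85) / (13.68 + j40.83) = 0.3651 + j0.06919 A.
Step 6 — Convert to polar: |I| = 0.3716 A, ∠I = 10.7°.

I = 0.3716∠10.7° A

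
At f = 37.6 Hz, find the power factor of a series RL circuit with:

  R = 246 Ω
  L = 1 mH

Step 1 — Angular frequency: ω = 2π·f = 2π·37.6 = 236.2 rad/s.
Step 2 — Component impedances:
  R: Z = R = 246 Ω
  L: Z = jωL = j·236.2·0.001 = 0 + j0.2362 Ω
Step 3 — Series combination: Z_total = R + L = 246 + j0.2362 Ω = 246∠0.1° Ω.
Step 4 — Power factor: PF = cos(φ) = Re(Z)/|Z| = 246/246 = 1.
Step 5 — Type: Im(Z) = 0.2362 ⇒ lagging (phase φ = 0.1°).

PF = 1 (lagging, φ = 0.1°)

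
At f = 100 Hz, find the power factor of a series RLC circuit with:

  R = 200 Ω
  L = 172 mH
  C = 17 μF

Step 1 — Angular frequency: ω = 2π·f = 2π·100 = 628.3 rad/s.
Step 2 — Component impedances:
  R: Z = R = 200 Ω
  L: Z = jωL = j·628.3·0.172 = 0 + j108.1 Ω
  C: Z = 1/(jωC) = -j/(ω·C) = 0 - j93.62 Ω
Step 3 — Series combination: Z_total = R + L + C = 200 + j14.45 Ω = 200.5∠4.1° Ω.
Step 4 — Power factor: PF = cos(φ) = Re(Z)/|Z| = 200/200.52 = 0.9974.
Step 5 — Type: Im(Z) = 14.45 ⇒ lagging (phase φ = 4.1°).

PF = 0.9974 (lagging, φ = 4.1°)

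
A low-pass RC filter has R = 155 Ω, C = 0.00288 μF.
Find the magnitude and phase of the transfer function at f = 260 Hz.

Step 1 — Angular frequency: ω = 2π·260 = 1634 rad/s.
Step 2 — Transfer function: H(jω) = 1/(1 + jωRC).
Step 3 — Denominator: 1 + jωRC = 1 + j·1634·155·2.88e-09 = 1 + j0.0007293.
Step 4 — H = 1 - j0.0007293.
Step 5 — Magnitude: |H| = 1 (-0.0 dB); phase: φ = -0.0°.

|H| = 1 (-0.0 dB), φ = -0.0°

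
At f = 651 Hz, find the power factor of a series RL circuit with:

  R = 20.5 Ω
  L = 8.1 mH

Step 1 — Angular frequency: ω = 2π·f = 2π·651 = 4090 rad/s.
Step 2 — Component impedances:
  R: Z = R = 20.5 Ω
  L: Z = jωL = j·4090·0.0081 = 0 + j33.13 Ω
Step 3 — Series combination: Z_total = R + L = 20.5 + j33.13 Ω = 38.96∠58.3° Ω.
Step 4 — Power factor: PF = cos(φ) = Re(Z)/|Z| = 20.5/38.96 = 0.5262.
Step 5 — Type: Im(Z) = 33.13 ⇒ lagging (phase φ = 58.3°).

PF = 0.5262 (lagging, φ = 58.3°)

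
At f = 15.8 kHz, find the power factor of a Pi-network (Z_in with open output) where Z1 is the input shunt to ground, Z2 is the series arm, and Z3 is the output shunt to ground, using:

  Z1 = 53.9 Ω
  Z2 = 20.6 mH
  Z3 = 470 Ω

Step 1 — Angular frequency: ω = 2π·f = 2π·1.58e+04 = 9.927e+04 rad/s.
Step 2 — Component impedances:
  Z1: Z = R = 53.9 Ω
  Z2: Z = jωL = j·9.927e+04·0.0206 = 0 + j2045 Ω
  Z3: Z = R = 470 Ω
Step 3 — With open output, the series arm Z2 and the output shunt Z3 appear in series to ground: Z2 + Z3 = 470 + j2045 Ω.
Step 4 — Parallel with input shunt Z1: Z_in = Z1 || (Z2 + Z3) = 53.56 + j1.333 Ω = 53.58∠1.4° Ω.
Step 5 — Power factor: PF = cos(φ) = Re(Z)/|Z| = 53.558/53.575 = 0.9997.
Step 6 — Type: Im(Z) = 1.333 ⇒ lagging (phase φ = 1.4°).

PF = 0.9997 (lagging, φ = 1.4°)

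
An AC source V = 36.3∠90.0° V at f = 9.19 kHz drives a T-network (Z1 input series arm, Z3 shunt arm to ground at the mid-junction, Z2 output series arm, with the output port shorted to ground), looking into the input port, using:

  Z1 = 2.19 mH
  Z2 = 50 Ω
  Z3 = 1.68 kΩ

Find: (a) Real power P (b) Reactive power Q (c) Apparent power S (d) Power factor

Step 1 — Angular frequency: ω = 2π·f = 2π·9190 = 5.774e+04 rad/s.
Step 2 — Component impedances:
  Z1: Z = jωL = j·5.774e+04·0.00219 = 0 + j126.5 Ω
  Z2: Z = R = 50 Ω
  Z3: Z = R = 1680 Ω
Step 3 — With the output port shorted to ground, the output series arm Z2 runs from the junction to ground; the shunt arm Z3 also runs from the junction to ground. They appear in parallel: Z3 || Z2 = 48.55 Ω.
Step 4 — Series with input arm Z1: Z_in = Z1 + (Z3 || Z2) = 48.55 + j126.5 Ω = 135.5∠69.0° Ω.
Step 5 — Source phasor: V = 36.3∠90.0° V = 0 + j36.3 V.
Step 6 — Current: I = V / Z = 0.2502 + j0.09606 A = 0.268∠21.0° A.
Step 7 — Complex power: S = V·I* = 3.487 + j9.081 VA.
Step 8 — Real power: P = Re(S) = 3.487 W.
Step 9 — Reactive power: Q = Im(S) = 9.081 VAR.
Step 10 — Apparent power: |S| = 9.728 VA.
Step 11 — Power factor: PF = P/|S| = 0.3585 (lagging).

(a) P = 3.487 W  (b) Q = 9.081 VAR  (c) S = 9.728 VA  (d) PF = 0.3585 (lagging)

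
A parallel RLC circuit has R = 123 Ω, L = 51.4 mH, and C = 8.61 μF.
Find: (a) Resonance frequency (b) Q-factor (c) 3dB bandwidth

Step 1 — Resonance: ω₀ = 1/√(LC) = 1/√(0.0514·8.61e-06) = 1503 rad/s.
Step 2 — f₀ = ω₀/(2π) = 239.2 Hz.
Step 3 — Parallel Q: Q = R/(ω₀L) = 123/(1503·0.0514) = 1.592.
Step 4 — Bandwidth: Δω = ω₀/Q = 944.3 rad/s; BW = Δω/(2π) = 150.3 Hz.

(a) f₀ = 239.2 Hz  (b) Q = 1.592  (c) BW = 150.3 Hz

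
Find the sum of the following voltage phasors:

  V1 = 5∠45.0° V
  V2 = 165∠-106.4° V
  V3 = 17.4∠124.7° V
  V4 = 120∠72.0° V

Step 1 — Convert each phasor to rectangular form:
  V1 = 5·(cos(45.0°) + j·sin(45.0°)) = 3.536 + j3.536 V
  V2 = 165·(cos(-106.4°) + j·sin(-106.4°)) = -46.59 - j158.3 V
  V3 = 17.4·(cos(124.7°) + j·sin(124.7°)) = -9.905 + j14.31 V
  V4 = 120·(cos(72.0°) + j·sin(72.0°)) = 37.08 + j114.1 V
Step 2 — Sum components: V_total = -15.87 - j26.32 V.
Step 3 — Convert to polar: |V_total| = 30.74 V, ∠V_total = -121.1°.

V_total = 30.74∠-121.1° V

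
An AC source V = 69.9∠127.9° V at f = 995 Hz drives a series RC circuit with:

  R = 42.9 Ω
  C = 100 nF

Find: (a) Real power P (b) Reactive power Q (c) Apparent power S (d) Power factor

Step 1 — Angular frequency: ω = 2π·f = 2π·995 = 6252 rad/s.
Step 2 — Component impedances:
  R: Z = R = 42.9 Ω
  C: Z = 1/(jωC) = -j/(ω·C) = 0 - j1600 Ω
Step 3 — Series combination: Z_total = R + C = 42.9 - j1600 Ω = 1600∠-88.5° Ω.
Step 4 — Source phasor: V = 69.9∠127.9° V = -42.94 + j55.16 V.
Step 5 — Current: I = V / Z = -0.03518 - j0.0259 A = 0.04368∠-143.6° A.
Step 6 — Complex power: S = V·I* = 0.08187 - j3.052 VA.
Step 7 — Real power: P = Re(S) = 0.08187 W.
Step 8 — Reactive power: Q = Im(S) = -3.052 VAR.
Step 9 — Apparent power: |S| = 3.054 VA.
Step 10 — Power factor: PF = P/|S| = 0.02681 (leading).

(a) P = 0.08187 W  (b) Q = -3.052 VAR  (c) S = 3.054 VA  (d) PF = 0.02681 (leading)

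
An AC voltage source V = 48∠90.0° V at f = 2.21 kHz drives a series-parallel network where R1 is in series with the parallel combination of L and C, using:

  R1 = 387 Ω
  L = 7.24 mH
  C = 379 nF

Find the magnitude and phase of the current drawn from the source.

Step 1 — Angular frequency: ω = 2π·f = 2π·2210 = 1.389e+04 rad/s.
Step 2 — Component impedances:
  R1: Z = R = 387 Ω
  L: Z = jωL = j·1.389e+04·0.00724 = 0 + j100.5 Ω
  C: Z = 1/(jωC) = -j/(ω·C) = 0 - j190 Ω
Step 3 — Parallel branch: L || C = 1/(1/L + 1/C) = 0 + j213.5 Ω.
Step 4 — Series with R1: Z_total = R1 + (L || C) = 387 + j213.5 Ω = 442∠28.9° Ω.
Step 5 — Source phasor: V = 48∠90.0° V = 0 + j48 V.
Step 6 — Ohm's law: I = V / Z_total = (0 + j48) / (387 + j213.5) = 0.05246 + j0.09509 A.
Step 7 — Convert to polar: |I| = 0.1086 A, ∠I = 61.1°.

I = 0.1086∠61.1° A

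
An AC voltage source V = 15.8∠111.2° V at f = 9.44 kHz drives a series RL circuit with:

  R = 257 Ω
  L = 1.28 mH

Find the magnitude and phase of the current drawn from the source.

Step 1 — Angular frequency: ω = 2π·f = 2π·9440 = 5.931e+04 rad/s.
Step 2 — Component impedances:
  R: Z = R = 257 Ω
  L: Z = jωL = j·5.931e+04·0.00128 = 0 + j75.92 Ω
Step 3 — Series combination: Z_total = R + L = 257 + j75.92 Ω = 268∠16.5° Ω.
Step 4 — Source phasor: V = 15.8∠111.2° V = -5.714 + j14.73 V.
Step 5 — Ohm's law: I = V / Z_total = (-5.714 + j14.73) / (257 + j75.92) = -0.004874 + j0.05876 A.
Step 6 — Convert to polar: |I| = 0.05896 A, ∠I = 94.7°.

I = 0.05896∠94.7° A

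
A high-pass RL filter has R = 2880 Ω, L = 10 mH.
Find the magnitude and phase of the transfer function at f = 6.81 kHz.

Step 1 — Angular frequency: ω = 2π·6810 = 4.279e+04 rad/s.
Step 2 — Transfer function: H(jω) = jωL/(R + jωL).
Step 3 — Numerator jωL = j·427.9; denominator R + jωL = 2880 + j427.9.
Step 4 — H = 0.0216 + j0.1454.
Step 5 — Magnitude: |H| = 0.147 (-16.7 dB); phase: φ = 81.5°.

|H| = 0.147 (-16.7 dB), φ = 81.5°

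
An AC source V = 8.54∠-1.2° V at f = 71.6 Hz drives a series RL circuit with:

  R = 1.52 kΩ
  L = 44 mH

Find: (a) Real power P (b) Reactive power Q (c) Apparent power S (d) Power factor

Step 1 — Angular frequency: ω = 2π·f = 2π·71.6 = 449.9 rad/s.
Step 2 — Component impedances:
  R: Z = R = 1520 Ω
  L: Z = jωL = j·449.9·0.044 = 0 + j19.79 Ω
Step 3 — Series combination: Z_total = R + L = 1520 + j19.79 Ω = 1520∠0.7° Ω.
Step 4 — Source phasor: V = 8.54∠-1.2° V = 8.538 - j0.1788 V.
Step 5 — Current: I = V / Z = 0.005615 - j0.0001908 A = 0.005618∠-1.9° A.
Step 6 — Complex power: S = V·I* = 0.04797 + j0.0006247 VA.
Step 7 — Real power: P = Re(S) = 0.04797 W.
Step 8 — Reactive power: Q = Im(S) = 0.0006247 VAR.
Step 9 — Apparent power: |S| = 0.04798 VA.
Step 10 — Power factor: PF = P/|S| = 0.9999 (lagging).

(a) P = 0.04797 W  (b) Q = 0.0006247 VAR  (c) S = 0.04798 VA  (d) PF = 0.9999 (lagging)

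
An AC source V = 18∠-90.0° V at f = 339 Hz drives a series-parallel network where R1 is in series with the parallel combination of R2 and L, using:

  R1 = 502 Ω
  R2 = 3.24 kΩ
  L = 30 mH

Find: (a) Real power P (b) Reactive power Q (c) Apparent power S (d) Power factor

Step 1 — Angular frequency: ω = 2π·f = 2π·339 = 2130 rad/s.
Step 2 — Component impedances:
  R1: Z = R = 502 Ω
  R2: Z = R = 3240 Ω
  L: Z = jωL = j·2130·0.03 = 0 + j63.9 Ω
Step 3 — Parallel branch: R2 || L = 1/(1/R2 + 1/L) = 1.26 + j63.88 Ω.
Step 4 — Series with R1: Z_total = R1 + (R2 || L) = 503.3 + j63.88 Ω = 507.3∠7.2° Ω.
Step 5 — Source phasor: V = 18∠-90.0° V = 0 - j18 V.
Step 6 — Current: I = V / Z = -0.004468 - j0.0352 A = 0.03548∠-97.2° A.
Step 7 — Complex power: S = V·I* = 0.6336 + j0.08042 VA.
Step 8 — Real power: P = Re(S) = 0.6336 W.
Step 9 — Reactive power: Q = Im(S) = 0.08042 VAR.
Step 10 — Apparent power: |S| = 0.6387 VA.
Step 11 — Power factor: PF = P/|S| = 0.992 (lagging).

(a) P = 0.6336 W  (b) Q = 0.08042 VAR  (c) S = 0.6387 VA  (d) PF = 0.992 (lagging)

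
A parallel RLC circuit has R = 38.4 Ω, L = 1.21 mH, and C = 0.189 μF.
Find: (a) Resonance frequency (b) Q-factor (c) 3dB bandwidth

Step 1 — Resonance: ω₀ = 1/√(LC) = 1/√(0.00121·1.89e-07) = 6.613e+04 rad/s.
Step 2 — f₀ = ω₀/(2π) = 1.052e+04 Hz.
Step 3 — Parallel Q: Q = R/(ω₀L) = 38.4/(6.613e+04·0.00121) = 0.4799.
Step 4 — Bandwidth: Δω = ω₀/Q = 1.378e+05 rad/s; BW = Δω/(2π) = 2.193e+04 Hz.

(a) f₀ = 1.052e+04 Hz  (b) Q = 0.4799  (c) BW = 2.193e+04 Hz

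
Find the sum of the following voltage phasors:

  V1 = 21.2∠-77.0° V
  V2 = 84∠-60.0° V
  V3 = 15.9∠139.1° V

Step 1 — Convert each phasor to rectangular form:
  V1 = 21.2·(cos(-77.0°) + j·sin(-77.0°)) = 4.769 - j20.66 V
  V2 = 84·(cos(-60.0°) + j·sin(-60.0°)) = 42 - j72.75 V
  V3 = 15.9·(cos(139.1°) + j·sin(139.1°)) = -12.02 + j10.41 V
Step 2 — Sum components: V_total = 34.75 - j82.99 V.
Step 3 — Convert to polar: |V_total| = 89.97 V, ∠V_total = -67.3°.

V_total = 89.97∠-67.3° V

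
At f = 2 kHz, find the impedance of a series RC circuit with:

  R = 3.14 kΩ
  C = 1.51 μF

Step 1 — Angular frequency: ω = 2π·f = 2π·2000 = 1.257e+04 rad/s.
Step 2 — Component impedances:
  R: Z = R = 3140 Ω
  C: Z = 1/(jωC) = -j/(ω·C) = 0 - j52.7 Ω
Step 3 — Series combination: Z_total = R + C = 3140 - j52.7 Ω = 3140∠-1.0° Ω.

Z = 3140 - j52.7 Ω = 3140∠-1.0° Ω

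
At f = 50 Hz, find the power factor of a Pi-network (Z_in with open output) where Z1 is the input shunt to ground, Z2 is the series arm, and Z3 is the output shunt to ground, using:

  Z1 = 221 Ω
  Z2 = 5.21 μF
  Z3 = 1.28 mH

Step 1 — Angular frequency: ω = 2π·f = 2π·50 = 314.2 rad/s.
Step 2 — Component impedances:
  Z1: Z = R = 221 Ω
  Z2: Z = 1/(jωC) = -j/(ω·C) = 0 - j611 Ω
  Z3: Z = jωL = j·314.2·0.00128 = 0 + j0.4021 Ω
Step 3 — With open output, the series arm Z2 and the output shunt Z3 appear in series to ground: Z2 + Z3 = 0 - j610.6 Ω.
Step 4 — Parallel with input shunt Z1: Z_in = Z1 || (Z2 + Z3) = 195.4 - j70.73 Ω = 207.8∠-19.9° Ω.
Step 5 — Power factor: PF = cos(φ) = Re(Z)/|Z| = 195.4/207.8 = 0.9403.
Step 6 — Type: Im(Z) = -70.73 ⇒ leading (phase φ = -19.9°).

PF = 0.9403 (leading, φ = -19.9°)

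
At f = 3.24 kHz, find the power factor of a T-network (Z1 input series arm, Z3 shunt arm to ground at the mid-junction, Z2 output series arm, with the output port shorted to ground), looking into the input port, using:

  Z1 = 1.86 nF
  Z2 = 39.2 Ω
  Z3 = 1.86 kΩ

Step 1 — Angular frequency: ω = 2π·f = 2π·3240 = 2.036e+04 rad/s.
Step 2 — Component impedances:
  Z1: Z = 1/(jωC) = -j/(ω·C) = 0 - j2.641e+04 Ω
  Z2: Z = R = 39.2 Ω
  Z3: Z = R = 1860 Ω
Step 3 — With the output port shorted to ground, the output series arm Z2 runs from the junction to ground; the shunt arm Z3 also runs from the junction to ground. They appear in parallel: Z3 || Z2 = 38.39 Ω.
Step 4 — Series with input arm Z1: Z_in = Z1 + (Z3 || Z2) = 38.39 - j2.641e+04 Ω = 2.641e+04∠-89.9° Ω.
Step 5 — Power factor: PF = cos(φ) = Re(Z)/|Z| = 38.39/2.641e+04 = 0.001454.
Step 6 — Type: Im(Z) = -2.641e+04 ⇒ leading (phase φ = -89.9°).

PF = 0.001454 (leading, φ = -89.9°)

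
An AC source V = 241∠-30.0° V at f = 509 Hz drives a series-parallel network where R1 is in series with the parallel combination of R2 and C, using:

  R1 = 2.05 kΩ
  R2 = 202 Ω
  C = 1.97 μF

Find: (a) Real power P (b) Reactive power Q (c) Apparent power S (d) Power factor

Step 1 — Angular frequency: ω = 2π·f = 2π·509 = 3198 rad/s.
Step 2 — Component impedances:
  R1: Z = R = 2050 Ω
  R2: Z = R = 202 Ω
  C: Z = 1/(jωC) = -j/(ω·C) = 0 - j158.7 Ω
Step 3 — Parallel branch: R2 || C = 1/(1/R2 + 1/C) = 77.11 - j98.13 Ω.
Step 4 — Series with R1: Z_total = R1 + (R2 || C) = 2127 - j98.13 Ω = 2129∠-2.6° Ω.
Step 5 — Source phasor: V = 241∠-30.0° V = 208.7 - j120.5 V.
Step 6 — Current: I = V / Z = 0.1005 - j0.05201 A = 0.1132∠-27.4° A.
Step 7 — Complex power: S = V·I* = 27.25 - j1.257 VA.
Step 8 — Real power: P = Re(S) = 27.25 W.
Step 9 — Reactive power: Q = Im(S) = -1.257 VAR.
Step 10 — Apparent power: |S| = 27.28 VA.
Step 11 — Power factor: PF = P/|S| = 0.9989 (leading).

(a) P = 27.25 W  (b) Q = -1.257 VAR  (c) S = 27.28 VA  (d) PF = 0.9989 (leading)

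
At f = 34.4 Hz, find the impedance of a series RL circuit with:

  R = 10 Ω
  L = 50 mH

Step 1 — Angular frequency: ω = 2π·f = 2π·34.4 = 216.1 rad/s.
Step 2 — Component impedances:
  R: Z = R = 10 Ω
  L: Z = jωL = j·216.1·0.05 = 0 + j10.81 Ω
Step 3 — Series combination: Z_total = R + L = 10 + j10.81 Ω = 14.72∠47.2° Ω.

Z = 10 + j10.81 Ω = 14.72∠47.2° Ω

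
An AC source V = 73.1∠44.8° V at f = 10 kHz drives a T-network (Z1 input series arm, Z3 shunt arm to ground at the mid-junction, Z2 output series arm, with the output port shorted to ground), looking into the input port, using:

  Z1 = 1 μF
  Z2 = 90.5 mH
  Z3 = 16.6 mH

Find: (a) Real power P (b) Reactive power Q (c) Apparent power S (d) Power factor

Step 1 — Angular frequency: ω = 2π·f = 2π·1e+04 = 6.283e+04 rad/s.
Step 2 — Component impedances:
  Z1: Z = 1/(jωC) = -j/(ω·C) = 0 - j15.92 Ω
  Z2: Z = jωL = j·6.283e+04·0.0905 = 0 + j5686 Ω
  Z3: Z = jωL = j·6.283e+04·0.0166 = 0 + j1043 Ω
Step 3 — With the output port shorted to ground, the output series arm Z2 runs from the junction to ground; the shunt arm Z3 also runs from the junction to ground. They appear in parallel: Z3 || Z2 = 0 + j881.3 Ω.
Step 4 — Series with input arm Z1: Z_in = Z1 + (Z3 || Z2) = 0 + j865.4 Ω = 865.4∠90.0° Ω.
Step 5 — Source phasor: V = 73.1∠44.8° V = 51.87 + j51.51 V.
Step 6 — Current: I = V / Z = 0.05952 - j0.05993 A = 0.08447∠-45.2° A.
Step 7 — Complex power: S = V·I* = 0 + j6.175 VA.
Step 8 — Real power: P = Re(S) = 0 W.
Step 9 — Reactive power: Q = Im(S) = 6.175 VAR.
Step 10 — Apparent power: |S| = 6.175 VA.
Step 11 — Power factor: PF = P/|S| = 0 (lagging).

(a) P = 0 W  (b) Q = 6.175 VAR  (c) S = 6.175 VA  (d) PF = 0 (lagging)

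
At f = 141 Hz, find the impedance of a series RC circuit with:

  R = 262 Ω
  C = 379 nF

Step 1 — Angular frequency: ω = 2π·f = 2π·141 = 885.9 rad/s.
Step 2 — Component impedances:
  R: Z = R = 262 Ω
  C: Z = 1/(jωC) = -j/(ω·C) = 0 - j2978 Ω
Step 3 — Series combination: Z_total = R + C = 262 - j2978 Ω = 2990∠-85.0° Ω.

Z = 262 - j2978 Ω = 2990∠-85.0° Ω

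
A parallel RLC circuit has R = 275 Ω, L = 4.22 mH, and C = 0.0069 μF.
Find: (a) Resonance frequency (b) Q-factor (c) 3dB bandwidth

Step 1 — Resonance: ω₀ = 1/√(LC) = 1/√(0.00422·6.9e-09) = 1.853e+05 rad/s.
Step 2 — f₀ = ω₀/(2π) = 2.949e+04 Hz.
Step 3 — Parallel Q: Q = R/(ω₀L) = 275/(1.853e+05·0.00422) = 0.3516.
Step 4 — Bandwidth: Δω = ω₀/Q = 5.27e+05 rad/s; BW = Δω/(2π) = 8.388e+04 Hz.

(a) f₀ = 2.949e+04 Hz  (b) Q = 0.3516  (c) BW = 8.388e+04 Hz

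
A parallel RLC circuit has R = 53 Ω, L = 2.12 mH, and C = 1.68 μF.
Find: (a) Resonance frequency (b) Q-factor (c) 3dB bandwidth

Step 1 — Resonance: ω₀ = 1/√(LC) = 1/√(0.00212·1.68e-06) = 1.676e+04 rad/s.
Step 2 — f₀ = ω₀/(2π) = 2667 Hz.
Step 3 — Parallel Q: Q = R/(ω₀L) = 53/(1.676e+04·0.00212) = 1.492.
Step 4 — Bandwidth: Δω = ω₀/Q = 1.123e+04 rad/s; BW = Δω/(2π) = 1787 Hz.

(a) f₀ = 2667 Hz  (b) Q = 1.492  (c) BW = 1787 Hz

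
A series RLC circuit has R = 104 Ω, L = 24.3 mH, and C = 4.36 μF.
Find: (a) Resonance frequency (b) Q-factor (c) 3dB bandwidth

Step 1 — Resonance: ω₀ = 1/√(LC) = 1/√(0.0243·4.36e-06) = 3072 rad/s.
Step 2 — f₀ = ω₀/(2π) = 489 Hz.
Step 3 — Series Q: Q = ω₀L/R = 3072·0.0243/104 = 0.7178.
Step 4 — Bandwidth: Δω = ω₀/Q = 4280 rad/s; BW = Δω/(2π) = 681.2 Hz.

(a) f₀ = 489 Hz  (b) Q = 0.7178  (c) BW = 681.2 Hz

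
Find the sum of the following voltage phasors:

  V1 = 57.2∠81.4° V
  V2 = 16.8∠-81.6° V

Step 1 — Convert each phasor to rectangular form:
  V1 = 57.2·(cos(81.4°) + j·sin(81.4°)) = 8.553 + j56.56 V
  V2 = 16.8·(cos(-81.6°) + j·sin(-81.6°)) = 2.454 - j16.62 V
Step 2 — Sum components: V_total = 11.01 + j39.94 V.
Step 3 — Convert to polar: |V_total| = 41.43 V, ∠V_total = 74.6°.

V_total = 41.43∠74.6° V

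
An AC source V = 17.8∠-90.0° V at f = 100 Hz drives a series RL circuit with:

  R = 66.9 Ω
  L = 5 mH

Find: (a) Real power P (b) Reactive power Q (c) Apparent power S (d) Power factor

Step 1 — Angular frequency: ω = 2π·f = 2π·100 = 628.3 rad/s.
Step 2 — Component impedances:
  R: Z = R = 66.9 Ω
  L: Z = jωL = j·628.3·0.005 = 0 + j3.142 Ω
Step 3 — Series combination: Z_total = R + L = 66.9 + j3.142 Ω = 66.97∠2.7° Ω.
Step 4 — Source phasor: V = 17.8∠-90.0° V = 0 - j17.8 V.
Step 5 — Current: I = V / Z = -0.01247 - j0.2655 A = 0.2658∠-92.7° A.
Step 6 — Complex power: S = V·I* = 4.726 + j0.2219 VA.
Step 7 — Real power: P = Re(S) = 4.726 W.
Step 8 — Reactive power: Q = Im(S) = 0.2219 VAR.
Step 9 — Apparent power: |S| = 4.731 VA.
Step 10 — Power factor: PF = P/|S| = 0.9989 (lagging).

(a) P = 4.726 W  (b) Q = 0.2219 VAR  (c) S = 4.731 VA  (d) PF = 0.9989 (lagging)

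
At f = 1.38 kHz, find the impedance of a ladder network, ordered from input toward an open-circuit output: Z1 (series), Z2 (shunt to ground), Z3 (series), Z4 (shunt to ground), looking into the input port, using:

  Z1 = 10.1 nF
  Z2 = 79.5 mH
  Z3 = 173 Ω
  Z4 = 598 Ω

Step 1 — Angular frequency: ω = 2π·f = 2π·1380 = 8671 rad/s.
Step 2 — Component impedances:
  Z1: Z = 1/(jωC) = -j/(ω·C) = 0 - j1.142e+04 Ω
  Z2: Z = jωL = j·8671·0.0795 = 0 + j689.3 Ω
  Z3: Z = R = 173 Ω
  Z4: Z = R = 598 Ω
Step 3 — Ladder network (open output): work backward from the far end, alternating series and parallel combinations. Z_in = 342.5 - j1.104e+04 Ω = 1.104e+04∠-88.2° Ω.

Z = 342.5 - j1.104e+04 Ω = 1.104e+04∠-88.2° Ω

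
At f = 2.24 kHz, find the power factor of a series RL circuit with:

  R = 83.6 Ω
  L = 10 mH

Step 1 — Angular frequency: ω = 2π·f = 2π·2240 = 1.407e+04 rad/s.
Step 2 — Component impedances:
  R: Z = R = 83.6 Ω
  L: Z = jωL = j·1.407e+04·0.01 = 0 + j140.7 Ω
Step 3 — Series combination: Z_total = R + L = 83.6 + j140.7 Ω = 163.7∠59.3° Ω.
Step 4 — Power factor: PF = cos(φ) = Re(Z)/|Z| = 83.6/163.7 = 0.5107.
Step 5 — Type: Im(Z) = 140.7 ⇒ lagging (phase φ = 59.3°).

PF = 0.5107 (lagging, φ = 59.3°)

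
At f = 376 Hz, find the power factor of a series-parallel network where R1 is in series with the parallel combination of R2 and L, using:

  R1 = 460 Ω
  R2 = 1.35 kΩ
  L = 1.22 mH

Step 1 — Angular frequency: ω = 2π·f = 2π·376 = 2362 rad/s.
Step 2 — Component impedances:
  R1: Z = R = 460 Ω
  R2: Z = R = 1350 Ω
  L: Z = jωL = j·2362·0.00122 = 0 + j2.882 Ω
Step 3 — Parallel branch: R2 || L = 1/(1/R2 + 1/L) = 0.006153 + j2.882 Ω.
Step 4 — Series with R1: Z_total = R1 + (R2 || L) = 460 + j2.882 Ω = 460∠0.4° Ω.
Step 5 — Power factor: PF = cos(φ) = Re(Z)/|Z| = 460/460 = 1.
Step 6 — Type: Im(Z) = 2.882 ⇒ lagging (phase φ = 0.4°).

PF = 1 (lagging, φ = 0.4°)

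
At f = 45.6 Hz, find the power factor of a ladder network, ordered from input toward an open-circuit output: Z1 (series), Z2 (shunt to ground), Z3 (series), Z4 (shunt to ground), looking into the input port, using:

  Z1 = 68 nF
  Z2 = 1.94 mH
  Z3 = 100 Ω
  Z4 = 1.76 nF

Step 1 — Angular frequency: ω = 2π·f = 2π·45.6 = 286.5 rad/s.
Step 2 — Component impedances:
  Z1: Z = 1/(jωC) = -j/(ω·C) = 0 - j5.133e+04 Ω
  Z2: Z = jωL = j·286.5·0.00194 = 0 + j0.5558 Ω
  Z3: Z = R = 100 Ω
  Z4: Z = 1/(jωC) = -j/(ω·C) = 0 - j1.983e+06 Ω
Step 3 — Ladder network (open output): work backward from the far end, alternating series and parallel combinations. Z_in = 0 - j5.133e+04 Ω = 5.133e+04∠-90.0° Ω.
Step 4 — Power factor: PF = cos(φ) = Re(Z)/|Z| = 7.8561e-12/51327 = 1.531e-16.
Step 5 — Type: Im(Z) = -5.133e+04 ⇒ leading (phase φ = -90.0°).

PF = 1.531e-16 (leading, φ = -90.0°)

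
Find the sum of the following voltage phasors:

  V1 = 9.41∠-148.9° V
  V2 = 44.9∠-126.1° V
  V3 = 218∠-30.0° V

Step 1 — Convert each phasor to rectangular form:
  V1 = 9.41·(cos(-148.9°) + j·sin(-148.9°)) = -8.057 - j4.861 V
  V2 = 44.9·(cos(-126.1°) + j·sin(-126.1°)) = -26.45 - j36.28 V
  V3 = 218·(cos(-30.0°) + j·sin(-30.0°)) = 188.8 - j109 V
Step 2 — Sum components: V_total = 154.3 - j150.1 V.
Step 3 — Convert to polar: |V_total| = 215.3 V, ∠V_total = -44.2°.

V_total = 215.3∠-44.2° V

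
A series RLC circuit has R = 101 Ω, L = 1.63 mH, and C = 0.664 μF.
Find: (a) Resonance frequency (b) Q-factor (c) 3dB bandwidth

Step 1 — Resonance condition Im(Z)=0 gives ω₀ = 1/√(LC).
Step 2 — ω₀ = 1/√(0.00163·6.64e-07) = 3.04e+04 rad/s.
Step 3 — f₀ = ω₀/(2π) = 4838 Hz.
Step 4 — Series Q: Q = ω₀L/R = 3.04e+04·0.00163/101 = 0.4906.
Step 5 — 3dB bandwidth: Δω = ω₀/Q = 6.196e+04 rad/s; BW = Δω/(2π) = 9862 Hz.

(a) f₀ = 4838 Hz  (b) Q = 0.4906  (c) BW = 9862 Hz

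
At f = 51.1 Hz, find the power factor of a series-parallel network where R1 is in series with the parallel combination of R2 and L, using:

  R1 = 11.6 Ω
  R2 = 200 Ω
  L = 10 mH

Step 1 — Angular frequency: ω = 2π·f = 2π·51.1 = 321.1 rad/s.
Step 2 — Component impedances:
  R1: Z = R = 11.6 Ω
  R2: Z = R = 200 Ω
  L: Z = jωL = j·321.1·0.01 = 0 + j3.211 Ω
Step 3 — Parallel branch: R2 || L = 1/(1/R2 + 1/L) = 0.05153 + j3.21 Ω.
Step 4 — Series with R1: Z_total = R1 + (R2 || L) = 11.65 + j3.21 Ω = 12.09∠15.4° Ω.
Step 5 — Power factor: PF = cos(φ) = Re(Z)/|Z| = 11.652/12.086 = 0.9641.
Step 6 — Type: Im(Z) = 3.21 ⇒ lagging (phase φ = 15.4°).

PF = 0.9641 (lagging, φ = 15.4°)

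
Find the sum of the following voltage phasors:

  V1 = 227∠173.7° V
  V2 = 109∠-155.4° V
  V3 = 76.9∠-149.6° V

Step 1 — Convert each phasor to rectangular form:
  V1 = 227·(cos(173.7°) + j·sin(173.7°)) = -225.6 + j24.91 V
  V2 = 109·(cos(-155.4°) + j·sin(-155.4°)) = -99.11 - j45.37 V
  V3 = 76.9·(cos(-149.6°) + j·sin(-149.6°)) = -66.33 - j38.91 V
Step 2 — Sum components: V_total = -391.1 - j59.38 V.
Step 3 — Convert to polar: |V_total| = 395.5 V, ∠V_total = -171.4°.

V_total = 395.5∠-171.4° V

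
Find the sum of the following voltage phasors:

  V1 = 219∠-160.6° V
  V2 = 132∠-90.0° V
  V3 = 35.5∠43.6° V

Step 1 — Convert each phasor to rectangular form:
  V1 = 219·(cos(-160.6°) + j·sin(-160.6°)) = -206.6 - j72.74 V
  V2 = 132·(cos(-90.0°) + j·sin(-90.0°)) = 0 - j132 V
  V3 = 35.5·(cos(43.6°) + j·sin(43.6°)) = 25.71 + j24.48 V
Step 2 — Sum components: V_total = -180.9 - j180.3 V.
Step 3 — Convert to polar: |V_total| = 255.4 V, ∠V_total = -135.1°.

V_total = 255.4∠-135.1° V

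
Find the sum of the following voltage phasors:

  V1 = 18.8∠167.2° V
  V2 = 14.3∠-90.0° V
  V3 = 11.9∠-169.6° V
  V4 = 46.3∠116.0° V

Step 1 — Convert each phasor to rectangular form:
  V1 = 18.8·(cos(167.2°) + j·sin(167.2°)) = -18.33 + j4.165 V
  V2 = 14.3·(cos(-90.0°) + j·sin(-90.0°)) = 0 - j14.3 V
  V3 = 11.9·(cos(-169.6°) + j·sin(-169.6°)) = -11.7 - j2.148 V
  V4 = 46.3·(cos(116.0°) + j·sin(116.0°)) = -20.3 + j41.61 V
Step 2 — Sum components: V_total = -50.33 + j29.33 V.
Step 3 — Convert to polar: |V_total| = 58.26 V, ∠V_total = 149.8°.

V_total = 58.26∠149.8° V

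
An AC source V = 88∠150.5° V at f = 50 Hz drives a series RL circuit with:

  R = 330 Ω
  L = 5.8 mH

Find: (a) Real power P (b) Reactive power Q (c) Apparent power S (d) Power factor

Step 1 — Angular frequency: ω = 2π·f = 2π·50 = 314.2 rad/s.
Step 2 — Component impedances:
  R: Z = R = 330 Ω
  L: Z = jωL = j·314.2·0.0058 = 0 + j1.822 Ω
Step 3 — Series combination: Z_total = R + L = 330 + j1.822 Ω = 330∠0.3° Ω.
Step 4 — Source phasor: V = 88∠150.5° V = -76.59 + j43.33 V.
Step 5 — Current: I = V / Z = -0.2314 + j0.1326 A = 0.2667∠150.2° A.
Step 6 — Complex power: S = V·I* = 23.47 + j0.1296 VA.
Step 7 — Real power: P = Re(S) = 23.47 W.
Step 8 — Reactive power: Q = Im(S) = 0.1296 VAR.
Step 9 — Apparent power: |S| = 23.47 VA.
Step 10 — Power factor: PF = P/|S| = 1 (lagging).

(a) P = 23.47 W  (b) Q = 0.1296 VAR  (c) S = 23.47 VA  (d) PF = 1 (lagging)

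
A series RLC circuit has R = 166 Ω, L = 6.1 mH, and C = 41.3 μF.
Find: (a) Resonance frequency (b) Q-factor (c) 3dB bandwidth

Step 1 — Resonance condition Im(Z)=0 gives ω₀ = 1/√(LC).
Step 2 — ω₀ = 1/√(0.0061·4.13e-05) = 1992 rad/s.
Step 3 — f₀ = ω₀/(2π) = 317.1 Hz.
Step 4 — Series Q: Q = ω₀L/R = 1992·0.0061/166 = 0.07321.
Step 5 — 3dB bandwidth: Δω = ω₀/Q = 2.721e+04 rad/s; BW = Δω/(2π) = 4331 Hz.

(a) f₀ = 317.1 Hz  (b) Q = 0.07321  (c) BW = 4331 Hz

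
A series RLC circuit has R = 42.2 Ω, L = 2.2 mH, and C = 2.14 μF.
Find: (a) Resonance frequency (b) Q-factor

Step 1 — Resonance condition Im(Z)=0 gives ω₀ = 1/√(LC).
Step 2 — ω₀ = 1/√(0.0022·2.14e-06) = 1.457e+04 rad/s.
Step 3 — f₀ = ω₀/(2π) = 2320 Hz.
Step 4 — Series Q: Q = ω₀L/R = 1.457e+04·0.0022/42.2 = 0.7598.

(a) f₀ = 2320 Hz  (b) Q = 0.7598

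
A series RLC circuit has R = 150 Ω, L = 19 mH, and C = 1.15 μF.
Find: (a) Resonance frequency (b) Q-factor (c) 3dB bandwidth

Step 1 — Resonance condition Im(Z)=0 gives ω₀ = 1/√(LC).
Step 2 — ω₀ = 1/√(0.019·1.15e-06) = 6765 rad/s.
Step 3 — f₀ = ω₀/(2π) = 1077 Hz.
Step 4 — Series Q: Q = ω₀L/R = 6765·0.019/150 = 0.8569.
Step 5 — 3dB bandwidth: Δω = ω₀/Q = 7895 rad/s; BW = Δω/(2π) = 1256 Hz.

(a) f₀ = 1077 Hz  (b) Q = 0.8569  (c) BW = 1256 Hz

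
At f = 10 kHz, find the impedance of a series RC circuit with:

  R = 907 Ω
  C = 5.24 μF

Step 1 — Angular frequency: ω = 2π·f = 2π·1e+04 = 6.283e+04 rad/s.
Step 2 — Component impedances:
  R: Z = R = 907 Ω
  C: Z = 1/(jωC) = -j/(ω·C) = 0 - j3.037 Ω
Step 3 — Series combination: Z_total = R + C = 907 - j3.037 Ω = 907∠-0.2° Ω.

Z = 907 - j3.037 Ω = 907∠-0.2° Ω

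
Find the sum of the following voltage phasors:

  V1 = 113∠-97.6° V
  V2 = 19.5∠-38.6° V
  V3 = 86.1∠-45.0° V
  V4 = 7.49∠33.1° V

Step 1 — Convert each phasor to rectangular form:
  V1 = 113·(cos(-97.6°) + j·sin(-97.6°)) = -14.94 - j112 V
  V2 = 19.5·(cos(-38.6°) + j·sin(-38.6°)) = 15.24 - j12.17 V
  V3 = 86.1·(cos(-45.0°) + j·sin(-45.0°)) = 60.88 - j60.88 V
  V4 = 7.49·(cos(33.1°) + j·sin(33.1°)) = 6.275 + j4.09 V
Step 2 — Sum components: V_total = 67.45 - j181 V.
Step 3 — Convert to polar: |V_total| = 193.1 V, ∠V_total = -69.6°.

V_total = 193.1∠-69.6° V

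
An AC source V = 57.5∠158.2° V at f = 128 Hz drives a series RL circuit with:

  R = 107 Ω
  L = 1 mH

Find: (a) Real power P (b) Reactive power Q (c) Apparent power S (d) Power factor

Step 1 — Angular frequency: ω = 2π·f = 2π·128 = 804.2 rad/s.
Step 2 — Component impedances:
  R: Z = R = 107 Ω
  L: Z = jωL = j·804.2·0.001 = 0 + j0.8042 Ω
Step 3 — Series combination: Z_total = R + L = 107 + j0.8042 Ω = 107∠0.4° Ω.
Step 4 — Source phasor: V = 57.5∠158.2° V = -53.39 + j21.35 V.
Step 5 — Current: I = V / Z = -0.4974 + j0.2033 A = 0.5374∠157.8° A.
Step 6 — Complex power: S = V·I* = 30.9 + j0.2322 VA.
Step 7 — Real power: P = Re(S) = 30.9 W.
Step 8 — Reactive power: Q = Im(S) = 0.2322 VAR.
Step 9 — Apparent power: |S| = 30.9 VA.
Step 10 — Power factor: PF = P/|S| = 1 (lagging).

(a) P = 30.9 W  (b) Q = 0.2322 VAR  (c) S = 30.9 VA  (d) PF = 1 (lagging)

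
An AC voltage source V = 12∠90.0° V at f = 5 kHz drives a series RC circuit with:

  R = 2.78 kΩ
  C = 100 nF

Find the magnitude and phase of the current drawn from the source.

Step 1 — Angular frequency: ω = 2π·f = 2π·5000 = 3.142e+04 rad/s.
Step 2 — Component impedances:
  R: Z = R = 2780 Ω
  C: Z = 1/(jωC) = -j/(ω·C) = 0 - j318.3 Ω
Step 3 — Series combination: Z_total = R + C = 2780 - j318.3 Ω = 2798∠-6.5° Ω.
Step 4 — Source phasor: V = 12∠90.0° V = 0 + j12 V.
Step 5 — Ohm's law: I = V / Z_total = (0 + j12) / (2780 - j318.3) = -0.0004878 + j0.004261 A.
Step 6 — Convert to polar: |I| = 0.004289 A, ∠I = 96.5°.

I = 0.004289∠96.5° A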